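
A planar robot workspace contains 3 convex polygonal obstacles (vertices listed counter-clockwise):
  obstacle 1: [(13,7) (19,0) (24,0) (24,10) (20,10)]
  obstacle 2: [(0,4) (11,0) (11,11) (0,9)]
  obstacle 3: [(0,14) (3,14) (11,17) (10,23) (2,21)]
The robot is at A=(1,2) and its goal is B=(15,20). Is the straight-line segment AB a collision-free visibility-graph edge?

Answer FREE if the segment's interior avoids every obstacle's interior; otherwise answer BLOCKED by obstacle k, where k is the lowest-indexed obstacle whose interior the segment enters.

Obstacle 1 [(13,7) (19,0) (24,0) (24,10) (20,10)]:
  edge (13,7)–(19,0): clear
  edge (19,0)–(24,0): clear
  edge (24,0)–(24,10): clear
  edge (24,10)–(20,10): clear
  edge (20,10)–(13,7): clear
  midpoint (8,11) outside
  → clear
Obstacle 2 [(0,4) (11,0) (11,11) (0,9)]:
  edge (0,4)–(11,0): crosses AB
  edge (11,0)–(11,11): clear
  edge (11,11)–(0,9): crosses AB
  edge (0,9)–(0,4): clear
  → BLOCKED
Obstacle 3 [(0,14) (3,14) (11,17) (10,23) (2,21)]:
  edge (0,14)–(3,14): clear
  edge (3,14)–(11,17): clear
  edge (11,17)–(10,23): clear
  edge (10,23)–(2,21): clear
  edge (2,21)–(0,14): clear
  midpoint (8,11) outside
  → clear

BLOCKED by obstacle 2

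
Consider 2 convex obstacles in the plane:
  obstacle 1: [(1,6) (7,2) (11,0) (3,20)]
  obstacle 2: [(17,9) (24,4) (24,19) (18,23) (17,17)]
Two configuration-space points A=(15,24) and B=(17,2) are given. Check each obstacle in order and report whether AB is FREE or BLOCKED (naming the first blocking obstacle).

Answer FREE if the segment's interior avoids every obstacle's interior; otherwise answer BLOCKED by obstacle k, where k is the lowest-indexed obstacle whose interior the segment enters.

Obstacle 1 [(1,6) (7,2) (11,0) (3,20)]:
  edge (1,6)–(7,2): clear
  edge (7,2)–(11,0): clear
  edge (11,0)–(3,20): clear
  edge (3,20)–(1,6): clear
  midpoint (16,13) outside
  → clear
Obstacle 2 [(17,9) (24,4) (24,19) (18,23) (17,17)]:
  edge (17,9)–(24,4): clear
  edge (24,4)–(24,19): clear
  edge (24,19)–(18,23): clear
  edge (18,23)–(17,17): clear
  edge (17,17)–(17,9): clear
  midpoint (16,13) outside
  → clear

FREE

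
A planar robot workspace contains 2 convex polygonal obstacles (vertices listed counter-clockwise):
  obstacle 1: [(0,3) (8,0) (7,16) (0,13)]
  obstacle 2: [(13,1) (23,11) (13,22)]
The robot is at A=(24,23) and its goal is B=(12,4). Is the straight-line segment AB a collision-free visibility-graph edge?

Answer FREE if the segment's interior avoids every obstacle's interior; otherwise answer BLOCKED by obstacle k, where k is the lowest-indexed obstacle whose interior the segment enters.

BLOCKED by obstacle 2

Obstacle 1 [(0,3) (8,0) (7,16) (0,13)]:
  edge (0,3)–(8,0): clear
  edge (8,0)–(7,16): clear
  edge (7,16)–(0,13): clear
  edge (0,13)–(0,3): clear
  midpoint (18,27/2) outside
  → clear
Obstacle 2 [(13,1) (23,11) (13,22)]:
  edge (13,1)–(23,11): clear
  edge (23,11)–(13,22): crosses AB
  edge (13,22)–(13,1): crosses AB
  → BLOCKED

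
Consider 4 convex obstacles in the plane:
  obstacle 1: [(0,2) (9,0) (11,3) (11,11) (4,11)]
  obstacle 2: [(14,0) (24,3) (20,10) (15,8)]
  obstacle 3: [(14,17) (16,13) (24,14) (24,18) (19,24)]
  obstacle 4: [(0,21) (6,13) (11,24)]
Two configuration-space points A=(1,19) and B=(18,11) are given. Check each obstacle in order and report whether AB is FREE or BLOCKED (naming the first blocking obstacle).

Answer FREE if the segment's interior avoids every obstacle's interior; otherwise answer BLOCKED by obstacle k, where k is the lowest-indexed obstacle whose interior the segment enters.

BLOCKED by obstacle 4

Obstacle 1 [(0,2) (9,0) (11,3) (11,11) (4,11)]:
  edge (0,2)–(9,0): clear
  edge (9,0)–(11,3): clear
  edge (11,3)–(11,11): clear
  edge (11,11)–(4,11): clear
  edge (4,11)–(0,2): clear
  midpoint (19/2,15) outside
  → clear
Obstacle 2 [(14,0) (24,3) (20,10) (15,8)]:
  edge (14,0)–(24,3): clear
  edge (24,3)–(20,10): clear
  edge (20,10)–(15,8): clear
  edge (15,8)–(14,0): clear
  midpoint (19/2,15) outside
  → clear
Obstacle 3 [(14,17) (16,13) (24,14) (24,18) (19,24)]:
  edge (14,17)–(16,13): clear
  edge (16,13)–(24,14): clear
  edge (24,14)–(24,18): clear
  edge (24,18)–(19,24): clear
  edge (19,24)–(14,17): clear
  midpoint (19/2,15) outside
  → clear
Obstacle 4 [(0,21) (6,13) (11,24)]:
  edge (0,21)–(6,13): crosses AB
  edge (6,13)–(11,24): crosses AB
  edge (11,24)–(0,21): clear
  → BLOCKED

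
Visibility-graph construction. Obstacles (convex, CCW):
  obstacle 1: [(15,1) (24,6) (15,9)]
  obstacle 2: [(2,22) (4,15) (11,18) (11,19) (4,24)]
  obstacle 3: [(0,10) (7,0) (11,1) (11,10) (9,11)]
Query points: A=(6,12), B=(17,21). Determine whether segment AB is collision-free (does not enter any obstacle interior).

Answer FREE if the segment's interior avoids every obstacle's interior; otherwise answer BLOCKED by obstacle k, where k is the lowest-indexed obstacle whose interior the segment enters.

FREE

Obstacle 1 [(15,1) (24,6) (15,9)]:
  edge (15,1)–(24,6): clear
  edge (24,6)–(15,9): clear
  edge (15,9)–(15,1): clear
  midpoint (23/2,33/2) outside
  → clear
Obstacle 2 [(2,22) (4,15) (11,18) (11,19) (4,24)]:
  edge (2,22)–(4,15): clear
  edge (4,15)–(11,18): clear
  edge (11,18)–(11,19): clear
  edge (11,19)–(4,24): clear
  edge (4,24)–(2,22): clear
  midpoint (23/2,33/2) outside
  → clear
Obstacle 3 [(0,10) (7,0) (11,1) (11,10) (9,11)]:
  edge (0,10)–(7,0): clear
  edge (7,0)–(11,1): clear
  edge (11,1)–(11,10): clear
  edge (11,10)–(9,11): clear
  edge (9,11)–(0,10): clear
  midpoint (23/2,33/2) outside
  → clear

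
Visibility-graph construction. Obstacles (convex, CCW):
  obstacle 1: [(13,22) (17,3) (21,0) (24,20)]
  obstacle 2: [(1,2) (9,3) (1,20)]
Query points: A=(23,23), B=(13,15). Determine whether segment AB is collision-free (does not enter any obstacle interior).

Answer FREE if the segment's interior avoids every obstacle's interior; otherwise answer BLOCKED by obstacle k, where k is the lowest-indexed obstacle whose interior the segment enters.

Obstacle 1 [(13,22) (17,3) (21,0) (24,20)]:
  edge (13,22)–(17,3): crosses AB
  edge (17,3)–(21,0): clear
  edge (21,0)–(24,20): clear
  edge (24,20)–(13,22): crosses AB
  → BLOCKED
Obstacle 2 [(1,2) (9,3) (1,20)]:
  edge (1,2)–(9,3): clear
  edge (9,3)–(1,20): clear
  edge (1,20)–(1,2): clear
  midpoint (18,19) outside
  → clear

BLOCKED by obstacle 1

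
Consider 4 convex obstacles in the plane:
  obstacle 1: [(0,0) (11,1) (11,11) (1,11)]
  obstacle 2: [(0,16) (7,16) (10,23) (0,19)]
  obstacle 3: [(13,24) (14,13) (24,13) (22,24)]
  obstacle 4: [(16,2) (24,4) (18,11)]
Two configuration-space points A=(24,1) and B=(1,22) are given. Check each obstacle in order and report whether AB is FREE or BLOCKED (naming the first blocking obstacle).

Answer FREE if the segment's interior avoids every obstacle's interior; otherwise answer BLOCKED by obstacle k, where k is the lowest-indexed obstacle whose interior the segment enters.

Obstacle 1 [(0,0) (11,1) (11,11) (1,11)]:
  edge (0,0)–(11,1): clear
  edge (11,1)–(11,11): clear
  edge (11,11)–(1,11): clear
  edge (1,11)–(0,0): clear
  midpoint (25/2,23/2) outside
  → clear
Obstacle 2 [(0,16) (7,16) (10,23) (0,19)]:
  edge (0,16)–(7,16): clear
  edge (7,16)–(10,23): crosses AB
  edge (10,23)–(0,19): crosses AB
  edge (0,19)–(0,16): clear
  → BLOCKED
Obstacle 3 [(13,24) (14,13) (24,13) (22,24)]:
  edge (13,24)–(14,13): clear
  edge (14,13)–(24,13): clear
  edge (24,13)–(22,24): clear
  edge (22,24)–(13,24): clear
  midpoint (25/2,23/2) outside
  → clear
Obstacle 4 [(16,2) (24,4) (18,11)]:
  edge (16,2)–(24,4): crosses AB
  edge (24,4)–(18,11): clear
  edge (18,11)–(16,2): crosses AB
  → BLOCKED

BLOCKED by obstacle 2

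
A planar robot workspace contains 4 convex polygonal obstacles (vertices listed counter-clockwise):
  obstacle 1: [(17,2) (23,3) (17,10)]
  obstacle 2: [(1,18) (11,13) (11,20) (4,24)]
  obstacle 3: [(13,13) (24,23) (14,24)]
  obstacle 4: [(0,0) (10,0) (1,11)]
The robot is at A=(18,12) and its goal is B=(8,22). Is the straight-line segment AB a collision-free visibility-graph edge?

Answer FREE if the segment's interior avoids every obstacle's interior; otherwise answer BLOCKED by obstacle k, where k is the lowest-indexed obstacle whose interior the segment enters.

BLOCKED by obstacle 2

Obstacle 1 [(17,2) (23,3) (17,10)]:
  edge (17,2)–(23,3): clear
  edge (23,3)–(17,10): clear
  edge (17,10)–(17,2): clear
  midpoint (13,17) outside
  → clear
Obstacle 2 [(1,18) (11,13) (11,20) (4,24)]:
  edge (1,18)–(11,13): clear
  edge (11,13)–(11,20): crosses AB
  edge (11,20)–(4,24): crosses AB
  edge (4,24)–(1,18): clear
  → BLOCKED
Obstacle 3 [(13,13) (24,23) (14,24)]:
  edge (13,13)–(24,23): crosses AB
  edge (24,23)–(14,24): clear
  edge (14,24)–(13,13): crosses AB
  → BLOCKED
Obstacle 4 [(0,0) (10,0) (1,11)]:
  edge (0,0)–(10,0): clear
  edge (10,0)–(1,11): clear
  edge (1,11)–(0,0): clear
  midpoint (13,17) outside
  → clear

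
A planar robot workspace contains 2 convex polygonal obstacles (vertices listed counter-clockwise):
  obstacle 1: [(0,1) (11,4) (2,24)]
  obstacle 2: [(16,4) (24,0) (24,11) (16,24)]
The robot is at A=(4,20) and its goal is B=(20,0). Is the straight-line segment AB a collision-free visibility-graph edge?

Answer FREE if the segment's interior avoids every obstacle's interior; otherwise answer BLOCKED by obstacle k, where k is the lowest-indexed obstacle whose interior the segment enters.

Obstacle 1 [(0,1) (11,4) (2,24)]:
  edge (0,1)–(11,4): clear
  edge (11,4)–(2,24): clear
  edge (2,24)–(0,1): clear
  midpoint (12,10) outside
  → clear
Obstacle 2 [(16,4) (24,0) (24,11) (16,24)]:
  edge (16,4)–(24,0): crosses AB
  edge (24,0)–(24,11): clear
  edge (24,11)–(16,24): clear
  edge (16,24)–(16,4): crosses AB
  → BLOCKED

BLOCKED by obstacle 2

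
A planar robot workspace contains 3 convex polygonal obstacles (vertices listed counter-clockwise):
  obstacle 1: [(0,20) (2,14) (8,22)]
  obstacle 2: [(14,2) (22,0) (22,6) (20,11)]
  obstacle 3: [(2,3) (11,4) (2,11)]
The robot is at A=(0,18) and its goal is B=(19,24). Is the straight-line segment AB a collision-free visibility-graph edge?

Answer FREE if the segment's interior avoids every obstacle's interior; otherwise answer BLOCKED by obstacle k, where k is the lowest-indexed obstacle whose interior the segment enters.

BLOCKED by obstacle 1

Obstacle 1 [(0,20) (2,14) (8,22)]:
  edge (0,20)–(2,14): crosses AB
  edge (2,14)–(8,22): crosses AB
  edge (8,22)–(0,20): clear
  → BLOCKED
Obstacle 2 [(14,2) (22,0) (22,6) (20,11)]:
  edge (14,2)–(22,0): clear
  edge (22,0)–(22,6): clear
  edge (22,6)–(20,11): clear
  edge (20,11)–(14,2): clear
  midpoint (19/2,21) outside
  → clear
Obstacle 3 [(2,3) (11,4) (2,11)]:
  edge (2,3)–(11,4): clear
  edge (11,4)–(2,11): clear
  edge (2,11)–(2,3): clear
  midpoint (19/2,21) outside
  → clear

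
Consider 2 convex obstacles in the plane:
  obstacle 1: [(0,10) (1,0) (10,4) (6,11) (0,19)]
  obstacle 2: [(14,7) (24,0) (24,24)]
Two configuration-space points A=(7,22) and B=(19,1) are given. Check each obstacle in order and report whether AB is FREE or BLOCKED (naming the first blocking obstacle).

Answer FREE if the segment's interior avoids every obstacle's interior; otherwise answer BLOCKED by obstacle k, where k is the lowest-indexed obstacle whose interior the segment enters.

Obstacle 1 [(0,10) (1,0) (10,4) (6,11) (0,19)]:
  edge (0,10)–(1,0): clear
  edge (1,0)–(10,4): clear
  edge (10,4)–(6,11): clear
  edge (6,11)–(0,19): clear
  edge (0,19)–(0,10): clear
  midpoint (13,23/2) outside
  → clear
Obstacle 2 [(14,7) (24,0) (24,24)]:
  edge (14,7)–(24,0): crosses AB
  edge (24,0)–(24,24): clear
  edge (24,24)–(14,7): crosses AB
  → BLOCKED

BLOCKED by obstacle 2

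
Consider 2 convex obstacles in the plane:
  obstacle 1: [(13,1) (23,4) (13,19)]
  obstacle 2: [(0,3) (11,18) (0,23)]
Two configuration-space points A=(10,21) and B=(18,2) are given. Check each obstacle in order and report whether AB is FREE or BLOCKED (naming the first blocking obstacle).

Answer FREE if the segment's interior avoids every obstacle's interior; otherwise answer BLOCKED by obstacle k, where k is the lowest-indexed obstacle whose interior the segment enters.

BLOCKED by obstacle 1

Obstacle 1 [(13,1) (23,4) (13,19)]:
  edge (13,1)–(23,4): crosses AB
  edge (23,4)–(13,19): clear
  edge (13,19)–(13,1): crosses AB
  → BLOCKED
Obstacle 2 [(0,3) (11,18) (0,23)]:
  edge (0,3)–(11,18): clear
  edge (11,18)–(0,23): clear
  edge (0,23)–(0,3): clear
  midpoint (14,23/2) outside
  → clear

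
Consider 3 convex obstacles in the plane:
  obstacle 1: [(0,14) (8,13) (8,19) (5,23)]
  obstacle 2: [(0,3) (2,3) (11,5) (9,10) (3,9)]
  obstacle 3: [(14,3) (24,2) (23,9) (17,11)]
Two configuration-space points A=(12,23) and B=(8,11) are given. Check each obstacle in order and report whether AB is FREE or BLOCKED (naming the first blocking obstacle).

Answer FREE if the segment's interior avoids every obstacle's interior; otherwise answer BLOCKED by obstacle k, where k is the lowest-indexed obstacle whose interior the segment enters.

FREE

Obstacle 1 [(0,14) (8,13) (8,19) (5,23)]:
  edge (0,14)–(8,13): clear
  edge (8,13)–(8,19): clear
  edge (8,19)–(5,23): clear
  edge (5,23)–(0,14): clear
  midpoint (10,17) outside
  → clear
Obstacle 2 [(0,3) (2,3) (11,5) (9,10) (3,9)]:
  edge (0,3)–(2,3): clear
  edge (2,3)–(11,5): clear
  edge (11,5)–(9,10): clear
  edge (9,10)–(3,9): clear
  edge (3,9)–(0,3): clear
  midpoint (10,17) outside
  → clear
Obstacle 3 [(14,3) (24,2) (23,9) (17,11)]:
  edge (14,3)–(24,2): clear
  edge (24,2)–(23,9): clear
  edge (23,9)–(17,11): clear
  edge (17,11)–(14,3): clear
  midpoint (10,17) outside
  → clear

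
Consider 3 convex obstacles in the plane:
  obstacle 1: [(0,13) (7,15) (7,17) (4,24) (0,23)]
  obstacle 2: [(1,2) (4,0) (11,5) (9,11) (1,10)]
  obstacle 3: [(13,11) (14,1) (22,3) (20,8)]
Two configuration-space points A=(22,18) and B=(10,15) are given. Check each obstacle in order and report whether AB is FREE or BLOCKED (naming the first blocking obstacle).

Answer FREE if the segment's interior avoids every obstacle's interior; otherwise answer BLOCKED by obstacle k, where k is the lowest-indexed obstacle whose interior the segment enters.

FREE

Obstacle 1 [(0,13) (7,15) (7,17) (4,24) (0,23)]:
  edge (0,13)–(7,15): clear
  edge (7,15)–(7,17): clear
  edge (7,17)–(4,24): clear
  edge (4,24)–(0,23): clear
  edge (0,23)–(0,13): clear
  midpoint (16,33/2) outside
  → clear
Obstacle 2 [(1,2) (4,0) (11,5) (9,11) (1,10)]:
  edge (1,2)–(4,0): clear
  edge (4,0)–(11,5): clear
  edge (11,5)–(9,11): clear
  edge (9,11)–(1,10): clear
  edge (1,10)–(1,2): clear
  midpoint (16,33/2) outside
  → clear
Obstacle 3 [(13,11) (14,1) (22,3) (20,8)]:
  edge (13,11)–(14,1): clear
  edge (14,1)–(22,3): clear
  edge (22,3)–(20,8): clear
  edge (20,8)–(13,11): clear
  midpoint (16,33/2) outside
  → clear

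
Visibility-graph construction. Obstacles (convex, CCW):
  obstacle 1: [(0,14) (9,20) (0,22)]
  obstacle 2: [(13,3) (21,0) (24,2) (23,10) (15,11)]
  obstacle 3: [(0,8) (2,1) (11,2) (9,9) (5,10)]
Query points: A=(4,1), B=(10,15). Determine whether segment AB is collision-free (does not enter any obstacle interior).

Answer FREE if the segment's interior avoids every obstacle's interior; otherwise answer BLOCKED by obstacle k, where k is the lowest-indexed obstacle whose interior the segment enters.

BLOCKED by obstacle 3

Obstacle 1 [(0,14) (9,20) (0,22)]:
  edge (0,14)–(9,20): clear
  edge (9,20)–(0,22): clear
  edge (0,22)–(0,14): clear
  midpoint (7,8) outside
  → clear
Obstacle 2 [(13,3) (21,0) (24,2) (23,10) (15,11)]:
  edge (13,3)–(21,0): clear
  edge (21,0)–(24,2): clear
  edge (24,2)–(23,10): clear
  edge (23,10)–(15,11): clear
  edge (15,11)–(13,3): clear
  midpoint (7,8) outside
  → clear
Obstacle 3 [(0,8) (2,1) (11,2) (9,9) (5,10)]:
  edge (0,8)–(2,1): clear
  edge (2,1)–(11,2): crosses AB
  edge (11,2)–(9,9): clear
  edge (9,9)–(5,10): crosses AB
  edge (5,10)–(0,8): clear
  → BLOCKED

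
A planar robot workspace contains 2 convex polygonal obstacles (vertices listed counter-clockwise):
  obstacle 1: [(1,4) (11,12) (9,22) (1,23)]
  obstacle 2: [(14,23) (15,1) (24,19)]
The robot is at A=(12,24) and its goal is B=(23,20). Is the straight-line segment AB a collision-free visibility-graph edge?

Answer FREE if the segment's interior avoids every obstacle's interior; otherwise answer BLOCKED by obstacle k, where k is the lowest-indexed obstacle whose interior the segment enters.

Obstacle 1 [(1,4) (11,12) (9,22) (1,23)]:
  edge (1,4)–(11,12): clear
  edge (11,12)–(9,22): clear
  edge (9,22)–(1,23): clear
  edge (1,23)–(1,4): clear
  midpoint (35/2,22) outside
  → clear
Obstacle 2 [(14,23) (15,1) (24,19)]:
  edge (14,23)–(15,1): clear
  edge (15,1)–(24,19): clear
  edge (24,19)–(14,23): clear
  midpoint (35/2,22) outside
  → clear

FREE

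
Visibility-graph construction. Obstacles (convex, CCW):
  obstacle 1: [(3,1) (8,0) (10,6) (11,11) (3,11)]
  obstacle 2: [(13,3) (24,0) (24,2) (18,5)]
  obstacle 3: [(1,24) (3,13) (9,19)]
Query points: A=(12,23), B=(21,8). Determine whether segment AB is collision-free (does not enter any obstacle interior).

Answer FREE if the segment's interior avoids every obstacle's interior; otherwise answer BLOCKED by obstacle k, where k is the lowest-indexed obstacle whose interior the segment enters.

Obstacle 1 [(3,1) (8,0) (10,6) (11,11) (3,11)]:
  edge (3,1)–(8,0): clear
  edge (8,0)–(10,6): clear
  edge (10,6)–(11,11): clear
  edge (11,11)–(3,11): clear
  edge (3,11)–(3,1): clear
  midpoint (33/2,31/2) outside
  → clear
Obstacle 2 [(13,3) (24,0) (24,2) (18,5)]:
  edge (13,3)–(24,0): clear
  edge (24,0)–(24,2): clear
  edge (24,2)–(18,5): clear
  edge (18,5)–(13,3): clear
  midpoint (33/2,31/2) outside
  → clear
Obstacle 3 [(1,24) (3,13) (9,19)]:
  edge (1,24)–(3,13): clear
  edge (3,13)–(9,19): clear
  edge (9,19)–(1,24): clear
  midpoint (33/2,31/2) outside
  → clear

FREE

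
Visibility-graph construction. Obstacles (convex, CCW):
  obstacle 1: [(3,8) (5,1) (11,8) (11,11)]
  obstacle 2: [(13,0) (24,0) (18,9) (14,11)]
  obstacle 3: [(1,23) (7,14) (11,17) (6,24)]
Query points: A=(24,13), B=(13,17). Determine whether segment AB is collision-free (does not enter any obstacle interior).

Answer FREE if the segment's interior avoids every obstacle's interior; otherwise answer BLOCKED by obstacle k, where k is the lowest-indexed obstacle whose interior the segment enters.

Obstacle 1 [(3,8) (5,1) (11,8) (11,11)]:
  edge (3,8)–(5,1): clear
  edge (5,1)–(11,8): clear
  edge (11,8)–(11,11): clear
  edge (11,11)–(3,8): clear
  midpoint (37/2,15) outside
  → clear
Obstacle 2 [(13,0) (24,0) (18,9) (14,11)]:
  edge (13,0)–(24,0): clear
  edge (24,0)–(18,9): clear
  edge (18,9)–(14,11): clear
  edge (14,11)–(13,0): clear
  midpoint (37/2,15) outside
  → clear
Obstacle 3 [(1,23) (7,14) (11,17) (6,24)]:
  edge (1,23)–(7,14): clear
  edge (7,14)–(11,17): clear
  edge (11,17)–(6,24): clear
  edge (6,24)–(1,23): clear
  midpoint (37/2,15) outside
  → clear

FREE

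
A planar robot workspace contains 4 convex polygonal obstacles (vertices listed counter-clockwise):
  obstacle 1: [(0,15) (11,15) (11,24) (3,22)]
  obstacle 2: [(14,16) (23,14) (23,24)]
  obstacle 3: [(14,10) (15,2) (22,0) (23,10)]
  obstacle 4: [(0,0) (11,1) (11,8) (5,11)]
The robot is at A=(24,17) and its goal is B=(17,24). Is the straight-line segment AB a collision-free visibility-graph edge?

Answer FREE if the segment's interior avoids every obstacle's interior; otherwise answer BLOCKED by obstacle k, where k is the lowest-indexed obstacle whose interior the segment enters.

BLOCKED by obstacle 2

Obstacle 1 [(0,15) (11,15) (11,24) (3,22)]:
  edge (0,15)–(11,15): clear
  edge (11,15)–(11,24): clear
  edge (11,24)–(3,22): clear
  edge (3,22)–(0,15): clear
  midpoint (41/2,41/2) outside
  → clear
Obstacle 2 [(14,16) (23,14) (23,24)]:
  edge (14,16)–(23,14): clear
  edge (23,14)–(23,24): crosses AB
  edge (23,24)–(14,16): crosses AB
  → BLOCKED
Obstacle 3 [(14,10) (15,2) (22,0) (23,10)]:
  edge (14,10)–(15,2): clear
  edge (15,2)–(22,0): clear
  edge (22,0)–(23,10): clear
  edge (23,10)–(14,10): clear
  midpoint (41/2,41/2) outside
  → clear
Obstacle 4 [(0,0) (11,1) (11,8) (5,11)]:
  edge (0,0)–(11,1): clear
  edge (11,1)–(11,8): clear
  edge (11,8)–(5,11): clear
  edge (5,11)–(0,0): clear
  midpoint (41/2,41/2) outside
  → clear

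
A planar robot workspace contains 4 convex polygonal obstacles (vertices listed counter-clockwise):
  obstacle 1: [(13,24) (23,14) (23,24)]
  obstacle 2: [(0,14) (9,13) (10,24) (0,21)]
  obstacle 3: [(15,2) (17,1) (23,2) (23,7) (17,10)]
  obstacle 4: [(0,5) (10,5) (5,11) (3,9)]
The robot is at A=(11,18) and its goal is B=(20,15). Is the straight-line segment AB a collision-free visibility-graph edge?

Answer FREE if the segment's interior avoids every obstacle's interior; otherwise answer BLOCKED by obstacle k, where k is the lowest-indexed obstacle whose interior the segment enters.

FREE

Obstacle 1 [(13,24) (23,14) (23,24)]:
  edge (13,24)–(23,14): clear
  edge (23,14)–(23,24): clear
  edge (23,24)–(13,24): clear
  midpoint (31/2,33/2) outside
  → clear
Obstacle 2 [(0,14) (9,13) (10,24) (0,21)]:
  edge (0,14)–(9,13): clear
  edge (9,13)–(10,24): clear
  edge (10,24)–(0,21): clear
  edge (0,21)–(0,14): clear
  midpoint (31/2,33/2) outside
  → clear
Obstacle 3 [(15,2) (17,1) (23,2) (23,7) (17,10)]:
  edge (15,2)–(17,1): clear
  edge (17,1)–(23,2): clear
  edge (23,2)–(23,7): clear
  edge (23,7)–(17,10): clear
  edge (17,10)–(15,2): clear
  midpoint (31/2,33/2) outside
  → clear
Obstacle 4 [(0,5) (10,5) (5,11) (3,9)]:
  edge (0,5)–(10,5): clear
  edge (10,5)–(5,11): clear
  edge (5,11)–(3,9): clear
  edge (3,9)–(0,5): clear
  midpoint (31/2,33/2) outside
  → clear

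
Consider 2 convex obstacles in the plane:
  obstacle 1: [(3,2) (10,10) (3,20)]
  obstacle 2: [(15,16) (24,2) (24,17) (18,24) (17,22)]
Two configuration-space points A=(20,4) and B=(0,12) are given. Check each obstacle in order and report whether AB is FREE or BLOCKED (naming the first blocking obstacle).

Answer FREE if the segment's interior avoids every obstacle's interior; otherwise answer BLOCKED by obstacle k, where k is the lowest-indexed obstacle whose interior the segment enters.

Obstacle 1 [(3,2) (10,10) (3,20)]:
  edge (3,2)–(10,10): crosses AB
  edge (10,10)–(3,20): clear
  edge (3,20)–(3,2): crosses AB
  → BLOCKED
Obstacle 2 [(15,16) (24,2) (24,17) (18,24) (17,22)]:
  edge (15,16)–(24,2): clear
  edge (24,2)–(24,17): clear
  edge (24,17)–(18,24): clear
  edge (18,24)–(17,22): clear
  edge (17,22)–(15,16): clear
  midpoint (10,8) outside
  → clear

BLOCKED by obstacle 1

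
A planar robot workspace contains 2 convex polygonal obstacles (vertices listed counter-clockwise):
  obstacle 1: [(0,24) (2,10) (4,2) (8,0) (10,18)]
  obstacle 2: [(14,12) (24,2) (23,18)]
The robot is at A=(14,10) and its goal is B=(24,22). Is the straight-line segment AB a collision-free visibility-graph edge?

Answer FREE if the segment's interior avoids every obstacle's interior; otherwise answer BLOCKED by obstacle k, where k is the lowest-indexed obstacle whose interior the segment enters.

Obstacle 1 [(0,24) (2,10) (4,2) (8,0) (10,18)]:
  edge (0,24)–(2,10): clear
  edge (2,10)–(4,2): clear
  edge (4,2)–(8,0): clear
  edge (8,0)–(10,18): clear
  edge (10,18)–(0,24): clear
  midpoint (19,16) outside
  → clear
Obstacle 2 [(14,12) (24,2) (23,18)]:
  edge (14,12)–(24,2): crosses AB
  edge (24,2)–(23,18): clear
  edge (23,18)–(14,12): crosses AB
  → BLOCKED

BLOCKED by obstacle 2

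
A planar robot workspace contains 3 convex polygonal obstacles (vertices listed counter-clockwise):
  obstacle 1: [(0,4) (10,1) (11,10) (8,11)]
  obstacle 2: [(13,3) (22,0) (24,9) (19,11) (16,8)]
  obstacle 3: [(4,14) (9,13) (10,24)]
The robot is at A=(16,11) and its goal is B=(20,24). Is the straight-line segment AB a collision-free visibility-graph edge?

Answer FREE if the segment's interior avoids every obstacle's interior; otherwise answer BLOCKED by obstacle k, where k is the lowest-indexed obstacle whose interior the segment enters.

Obstacle 1 [(0,4) (10,1) (11,10) (8,11)]:
  edge (0,4)–(10,1): clear
  edge (10,1)–(11,10): clear
  edge (11,10)–(8,11): clear
  edge (8,11)–(0,4): clear
  midpoint (18,35/2) outside
  → clear
Obstacle 2 [(13,3) (22,0) (24,9) (19,11) (16,8)]:
  edge (13,3)–(22,0): clear
  edge (22,0)–(24,9): clear
  edge (24,9)–(19,11): clear
  edge (19,11)–(16,8): clear
  edge (16,8)–(13,3): clear
  midpoint (18,35/2) outside
  → clear
Obstacle 3 [(4,14) (9,13) (10,24)]:
  edge (4,14)–(9,13): clear
  edge (9,13)–(10,24): clear
  edge (10,24)–(4,14): clear
  midpoint (18,35/2) outside
  → clear

FREE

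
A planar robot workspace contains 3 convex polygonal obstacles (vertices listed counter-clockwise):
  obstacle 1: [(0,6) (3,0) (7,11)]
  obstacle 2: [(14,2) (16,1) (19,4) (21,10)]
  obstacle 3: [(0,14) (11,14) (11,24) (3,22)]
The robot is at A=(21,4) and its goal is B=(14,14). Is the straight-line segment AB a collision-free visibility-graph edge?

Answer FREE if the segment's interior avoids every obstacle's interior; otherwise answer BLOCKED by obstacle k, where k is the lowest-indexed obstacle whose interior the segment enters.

Obstacle 1 [(0,6) (3,0) (7,11)]:
  edge (0,6)–(3,0): clear
  edge (3,0)–(7,11): clear
  edge (7,11)–(0,6): clear
  midpoint (35/2,9) outside
  → clear
Obstacle 2 [(14,2) (16,1) (19,4) (21,10)]:
  edge (14,2)–(16,1): clear
  edge (16,1)–(19,4): clear
  edge (19,4)–(21,10): crosses AB
  edge (21,10)–(14,2): crosses AB
  → BLOCKED
Obstacle 3 [(0,14) (11,14) (11,24) (3,22)]:
  edge (0,14)–(11,14): clear
  edge (11,14)–(11,24): clear
  edge (11,24)–(3,22): clear
  edge (3,22)–(0,14): clear
  midpoint (35/2,9) outside
  → clear

BLOCKED by obstacle 2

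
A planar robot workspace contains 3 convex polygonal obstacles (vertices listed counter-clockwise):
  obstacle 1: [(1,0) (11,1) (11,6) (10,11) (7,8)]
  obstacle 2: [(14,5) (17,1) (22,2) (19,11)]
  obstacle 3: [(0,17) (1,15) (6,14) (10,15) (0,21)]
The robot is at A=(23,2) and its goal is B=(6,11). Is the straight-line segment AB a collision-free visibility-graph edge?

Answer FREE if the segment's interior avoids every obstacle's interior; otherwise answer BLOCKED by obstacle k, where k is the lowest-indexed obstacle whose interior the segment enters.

BLOCKED by obstacle 1

Obstacle 1 [(1,0) (11,1) (11,6) (10,11) (7,8)]:
  edge (1,0)–(11,1): clear
  edge (11,1)–(11,6): clear
  edge (11,6)–(10,11): crosses AB
  edge (10,11)–(7,8): crosses AB
  edge (7,8)–(1,0): clear
  → BLOCKED
Obstacle 2 [(14,5) (17,1) (22,2) (19,11)]:
  edge (14,5)–(17,1): clear
  edge (17,1)–(22,2): clear
  edge (22,2)–(19,11): crosses AB
  edge (19,11)–(14,5): crosses AB
  → BLOCKED
Obstacle 3 [(0,17) (1,15) (6,14) (10,15) (0,21)]:
  edge (0,17)–(1,15): clear
  edge (1,15)–(6,14): clear
  edge (6,14)–(10,15): clear
  edge (10,15)–(0,21): clear
  edge (0,21)–(0,17): clear
  midpoint (29/2,13/2) outside
  → clear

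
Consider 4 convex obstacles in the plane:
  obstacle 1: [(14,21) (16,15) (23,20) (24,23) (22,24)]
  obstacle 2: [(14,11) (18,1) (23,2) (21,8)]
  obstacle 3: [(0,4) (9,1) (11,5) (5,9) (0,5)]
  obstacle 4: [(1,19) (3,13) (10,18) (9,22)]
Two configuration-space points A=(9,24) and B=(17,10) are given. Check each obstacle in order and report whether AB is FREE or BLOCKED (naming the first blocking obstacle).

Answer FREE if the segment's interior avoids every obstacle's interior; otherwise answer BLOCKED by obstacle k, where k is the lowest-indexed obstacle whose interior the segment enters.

FREE

Obstacle 1 [(14,21) (16,15) (23,20) (24,23) (22,24)]:
  edge (14,21)–(16,15): clear
  edge (16,15)–(23,20): clear
  edge (23,20)–(24,23): clear
  edge (24,23)–(22,24): clear
  edge (22,24)–(14,21): clear
  midpoint (13,17) outside
  → clear
Obstacle 2 [(14,11) (18,1) (23,2) (21,8)]:
  edge (14,11)–(18,1): clear
  edge (18,1)–(23,2): clear
  edge (23,2)–(21,8): clear
  edge (21,8)–(14,11): clear
  midpoint (13,17) outside
  → clear
Obstacle 3 [(0,4) (9,1) (11,5) (5,9) (0,5)]:
  edge (0,4)–(9,1): clear
  edge (9,1)–(11,5): clear
  edge (11,5)–(5,9): clear
  edge (5,9)–(0,5): clear
  edge (0,5)–(0,4): clear
  midpoint (13,17) outside
  → clear
Obstacle 4 [(1,19) (3,13) (10,18) (9,22)]:
  edge (1,19)–(3,13): clear
  edge (3,13)–(10,18): clear
  edge (10,18)–(9,22): clear
  edge (9,22)–(1,19): clear
  midpoint (13,17) outside
  → clear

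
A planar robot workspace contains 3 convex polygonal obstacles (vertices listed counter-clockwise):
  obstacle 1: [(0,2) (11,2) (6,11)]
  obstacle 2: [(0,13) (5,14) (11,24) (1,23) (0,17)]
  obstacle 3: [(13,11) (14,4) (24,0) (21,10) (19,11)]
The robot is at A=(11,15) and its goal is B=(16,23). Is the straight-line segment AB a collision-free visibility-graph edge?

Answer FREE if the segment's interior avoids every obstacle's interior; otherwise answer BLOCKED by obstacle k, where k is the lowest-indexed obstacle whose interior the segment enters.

FREE

Obstacle 1 [(0,2) (11,2) (6,11)]:
  edge (0,2)–(11,2): clear
  edge (11,2)–(6,11): clear
  edge (6,11)–(0,2): clear
  midpoint (27/2,19) outside
  → clear
Obstacle 2 [(0,13) (5,14) (11,24) (1,23) (0,17)]:
  edge (0,13)–(5,14): clear
  edge (5,14)–(11,24): clear
  edge (11,24)–(1,23): clear
  edge (1,23)–(0,17): clear
  edge (0,17)–(0,13): clear
  midpoint (27/2,19) outside
  → clear
Obstacle 3 [(13,11) (14,4) (24,0) (21,10) (19,11)]:
  edge (13,11)–(14,4): clear
  edge (14,4)–(24,0): clear
  edge (24,0)–(21,10): clear
  edge (21,10)–(19,11): clear
  edge (19,11)–(13,11): clear
  midpoint (27/2,19) outside
  → clear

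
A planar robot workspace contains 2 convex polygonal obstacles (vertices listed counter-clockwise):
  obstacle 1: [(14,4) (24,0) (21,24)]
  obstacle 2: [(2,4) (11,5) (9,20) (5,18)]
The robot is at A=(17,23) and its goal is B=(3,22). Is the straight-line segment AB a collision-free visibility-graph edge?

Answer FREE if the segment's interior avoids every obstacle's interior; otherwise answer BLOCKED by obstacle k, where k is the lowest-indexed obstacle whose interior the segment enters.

Obstacle 1 [(14,4) (24,0) (21,24)]:
  edge (14,4)–(24,0): clear
  edge (24,0)–(21,24): clear
  edge (21,24)–(14,4): clear
  midpoint (10,45/2) outside
  → clear
Obstacle 2 [(2,4) (11,5) (9,20) (5,18)]:
  edge (2,4)–(11,5): clear
  edge (11,5)–(9,20): clear
  edge (9,20)–(5,18): clear
  edge (5,18)–(2,4): clear
  midpoint (10,45/2) outside
  → clear

FREE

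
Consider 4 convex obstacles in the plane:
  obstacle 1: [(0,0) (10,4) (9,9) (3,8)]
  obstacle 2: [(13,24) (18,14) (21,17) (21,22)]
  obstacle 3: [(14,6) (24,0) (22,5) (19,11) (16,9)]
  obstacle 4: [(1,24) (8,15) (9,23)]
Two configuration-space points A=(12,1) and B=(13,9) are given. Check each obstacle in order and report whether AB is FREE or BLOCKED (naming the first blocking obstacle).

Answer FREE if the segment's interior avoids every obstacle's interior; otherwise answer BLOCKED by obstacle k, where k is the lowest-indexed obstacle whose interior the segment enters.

Obstacle 1 [(0,0) (10,4) (9,9) (3,8)]:
  edge (0,0)–(10,4): clear
  edge (10,4)–(9,9): clear
  edge (9,9)–(3,8): clear
  edge (3,8)–(0,0): clear
  midpoint (25/2,5) outside
  → clear
Obstacle 2 [(13,24) (18,14) (21,17) (21,22)]:
  edge (13,24)–(18,14): clear
  edge (18,14)–(21,17): clear
  edge (21,17)–(21,22): clear
  edge (21,22)–(13,24): clear
  midpoint (25/2,5) outside
  → clear
Obstacle 3 [(14,6) (24,0) (22,5) (19,11) (16,9)]:
  edge (14,6)–(24,0): clear
  edge (24,0)–(22,5): clear
  edge (22,5)–(19,11): clear
  edge (19,11)–(16,9): clear
  edge (16,9)–(14,6): clear
  midpoint (25/2,5) outside
  → clear
Obstacle 4 [(1,24) (8,15) (9,23)]:
  edge (1,24)–(8,15): clear
  edge (8,15)–(9,23): clear
  edge (9,23)–(1,24): clear
  midpoint (25/2,5) outside
  → clear

FREE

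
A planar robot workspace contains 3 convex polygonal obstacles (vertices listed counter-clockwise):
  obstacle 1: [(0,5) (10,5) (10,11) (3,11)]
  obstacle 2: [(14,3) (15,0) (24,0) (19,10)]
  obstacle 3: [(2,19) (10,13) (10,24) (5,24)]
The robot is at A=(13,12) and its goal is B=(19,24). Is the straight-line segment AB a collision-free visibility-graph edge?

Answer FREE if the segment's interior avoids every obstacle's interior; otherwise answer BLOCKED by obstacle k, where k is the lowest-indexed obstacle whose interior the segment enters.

FREE

Obstacle 1 [(0,5) (10,5) (10,11) (3,11)]:
  edge (0,5)–(10,5): clear
  edge (10,5)–(10,11): clear
  edge (10,11)–(3,11): clear
  edge (3,11)–(0,5): clear
  midpoint (16,18) outside
  → clear
Obstacle 2 [(14,3) (15,0) (24,0) (19,10)]:
  edge (14,3)–(15,0): clear
  edge (15,0)–(24,0): clear
  edge (24,0)–(19,10): clear
  edge (19,10)–(14,3): clear
  midpoint (16,18) outside
  → clear
Obstacle 3 [(2,19) (10,13) (10,24) (5,24)]:
  edge (2,19)–(10,13): clear
  edge (10,13)–(10,24): clear
  edge (10,24)–(5,24): clear
  edge (5,24)–(2,19): clear
  midpoint (16,18) outside
  → clear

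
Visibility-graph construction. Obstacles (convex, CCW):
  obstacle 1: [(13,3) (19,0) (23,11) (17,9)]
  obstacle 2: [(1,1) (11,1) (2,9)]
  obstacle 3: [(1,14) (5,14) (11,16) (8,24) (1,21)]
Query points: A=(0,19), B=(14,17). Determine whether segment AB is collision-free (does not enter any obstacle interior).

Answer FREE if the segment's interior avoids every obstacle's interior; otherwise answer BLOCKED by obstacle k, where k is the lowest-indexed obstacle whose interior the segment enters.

Obstacle 1 [(13,3) (19,0) (23,11) (17,9)]:
  edge (13,3)–(19,0): clear
  edge (19,0)–(23,11): clear
  edge (23,11)–(17,9): clear
  edge (17,9)–(13,3): clear
  midpoint (7,18) outside
  → clear
Obstacle 2 [(1,1) (11,1) (2,9)]:
  edge (1,1)–(11,1): clear
  edge (11,1)–(2,9): clear
  edge (2,9)–(1,1): clear
  midpoint (7,18) outside
  → clear
Obstacle 3 [(1,14) (5,14) (11,16) (8,24) (1,21)]:
  edge (1,14)–(5,14): clear
  edge (5,14)–(11,16): clear
  edge (11,16)–(8,24): crosses AB
  edge (8,24)–(1,21): clear
  edge (1,21)–(1,14): crosses AB
  → BLOCKED

BLOCKED by obstacle 3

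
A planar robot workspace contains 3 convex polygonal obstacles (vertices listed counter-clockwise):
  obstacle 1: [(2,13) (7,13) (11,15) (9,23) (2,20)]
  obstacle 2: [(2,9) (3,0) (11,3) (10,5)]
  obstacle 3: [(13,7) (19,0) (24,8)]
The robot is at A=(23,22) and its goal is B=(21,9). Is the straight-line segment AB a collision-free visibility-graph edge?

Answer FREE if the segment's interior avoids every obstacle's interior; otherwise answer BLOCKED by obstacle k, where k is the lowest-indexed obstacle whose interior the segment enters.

FREE

Obstacle 1 [(2,13) (7,13) (11,15) (9,23) (2,20)]:
  edge (2,13)–(7,13): clear
  edge (7,13)–(11,15): clear
  edge (11,15)–(9,23): clear
  edge (9,23)–(2,20): clear
  edge (2,20)–(2,13): clear
  midpoint (22,31/2) outside
  → clear
Obstacle 2 [(2,9) (3,0) (11,3) (10,5)]:
  edge (2,9)–(3,0): clear
  edge (3,0)–(11,3): clear
  edge (11,3)–(10,5): clear
  edge (10,5)–(2,9): clear
  midpoint (22,31/2) outside
  → clear
Obstacle 3 [(13,7) (19,0) (24,8)]:
  edge (13,7)–(19,0): clear
  edge (19,0)–(24,8): clear
  edge (24,8)–(13,7): clear
  midpoint (22,31/2) outside
  → clear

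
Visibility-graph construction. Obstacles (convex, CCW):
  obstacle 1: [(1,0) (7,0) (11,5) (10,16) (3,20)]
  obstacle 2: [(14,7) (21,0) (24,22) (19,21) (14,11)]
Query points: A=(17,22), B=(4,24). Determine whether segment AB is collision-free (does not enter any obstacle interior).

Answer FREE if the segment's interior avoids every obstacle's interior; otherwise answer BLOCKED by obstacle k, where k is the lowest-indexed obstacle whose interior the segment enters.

FREE

Obstacle 1 [(1,0) (7,0) (11,5) (10,16) (3,20)]:
  edge (1,0)–(7,0): clear
  edge (7,0)–(11,5): clear
  edge (11,5)–(10,16): clear
  edge (10,16)–(3,20): clear
  edge (3,20)–(1,0): clear
  midpoint (21/2,23) outside
  → clear
Obstacle 2 [(14,7) (21,0) (24,22) (19,21) (14,11)]:
  edge (14,7)–(21,0): clear
  edge (21,0)–(24,22): clear
  edge (24,22)–(19,21): clear
  edge (19,21)–(14,11): clear
  edge (14,11)–(14,7): clear
  midpoint (21/2,23) outside
  → clear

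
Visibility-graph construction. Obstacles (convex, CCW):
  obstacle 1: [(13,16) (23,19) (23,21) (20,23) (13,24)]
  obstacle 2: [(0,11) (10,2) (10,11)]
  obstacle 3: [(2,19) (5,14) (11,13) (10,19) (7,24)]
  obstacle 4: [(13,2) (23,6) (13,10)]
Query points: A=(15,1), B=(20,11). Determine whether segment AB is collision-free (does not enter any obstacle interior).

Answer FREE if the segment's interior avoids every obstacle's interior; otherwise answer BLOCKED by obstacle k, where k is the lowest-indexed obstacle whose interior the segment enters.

BLOCKED by obstacle 4

Obstacle 1 [(13,16) (23,19) (23,21) (20,23) (13,24)]:
  edge (13,16)–(23,19): clear
  edge (23,19)–(23,21): clear
  edge (23,21)–(20,23): clear
  edge (20,23)–(13,24): clear
  edge (13,24)–(13,16): clear
  midpoint (35/2,6) outside
  → clear
Obstacle 2 [(0,11) (10,2) (10,11)]:
  edge (0,11)–(10,2): clear
  edge (10,2)–(10,11): clear
  edge (10,11)–(0,11): clear
  midpoint (35/2,6) outside
  → clear
Obstacle 3 [(2,19) (5,14) (11,13) (10,19) (7,24)]:
  edge (2,19)–(5,14): clear
  edge (5,14)–(11,13): clear
  edge (11,13)–(10,19): clear
  edge (10,19)–(7,24): clear
  edge (7,24)–(2,19): clear
  midpoint (35/2,6) outside
  → clear
Obstacle 4 [(13,2) (23,6) (13,10)]:
  edge (13,2)–(23,6): crosses AB
  edge (23,6)–(13,10): crosses AB
  edge (13,10)–(13,2): clear
  → BLOCKED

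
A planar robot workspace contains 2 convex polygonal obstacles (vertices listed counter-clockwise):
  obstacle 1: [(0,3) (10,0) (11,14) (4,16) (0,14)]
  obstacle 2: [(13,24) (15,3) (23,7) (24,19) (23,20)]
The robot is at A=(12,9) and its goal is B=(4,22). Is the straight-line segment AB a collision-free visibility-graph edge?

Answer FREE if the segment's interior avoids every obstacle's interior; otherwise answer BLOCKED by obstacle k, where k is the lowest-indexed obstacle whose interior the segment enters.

Obstacle 1 [(0,3) (10,0) (11,14) (4,16) (0,14)]:
  edge (0,3)–(10,0): clear
  edge (10,0)–(11,14): crosses AB
  edge (11,14)–(4,16): crosses AB
  edge (4,16)–(0,14): clear
  edge (0,14)–(0,3): clear
  → BLOCKED
Obstacle 2 [(13,24) (15,3) (23,7) (24,19) (23,20)]:
  edge (13,24)–(15,3): clear
  edge (15,3)–(23,7): clear
  edge (23,7)–(24,19): clear
  edge (24,19)–(23,20): clear
  edge (23,20)–(13,24): clear
  midpoint (8,31/2) outside
  → clear

BLOCKED by obstacle 1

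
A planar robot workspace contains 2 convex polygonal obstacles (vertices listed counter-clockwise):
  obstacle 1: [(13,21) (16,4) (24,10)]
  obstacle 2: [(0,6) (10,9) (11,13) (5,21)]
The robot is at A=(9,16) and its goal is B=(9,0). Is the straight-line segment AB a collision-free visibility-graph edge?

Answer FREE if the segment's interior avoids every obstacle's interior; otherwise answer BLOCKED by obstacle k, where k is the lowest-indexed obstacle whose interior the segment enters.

Obstacle 1 [(13,21) (16,4) (24,10)]:
  edge (13,21)–(16,4): clear
  edge (16,4)–(24,10): clear
  edge (24,10)–(13,21): clear
  midpoint (9,8) outside
  → clear
Obstacle 2 [(0,6) (10,9) (11,13) (5,21)]:
  edge (0,6)–(10,9): crosses AB
  edge (10,9)–(11,13): clear
  edge (11,13)–(5,21): crosses AB
  edge (5,21)–(0,6): clear
  → BLOCKED

BLOCKED by obstacle 2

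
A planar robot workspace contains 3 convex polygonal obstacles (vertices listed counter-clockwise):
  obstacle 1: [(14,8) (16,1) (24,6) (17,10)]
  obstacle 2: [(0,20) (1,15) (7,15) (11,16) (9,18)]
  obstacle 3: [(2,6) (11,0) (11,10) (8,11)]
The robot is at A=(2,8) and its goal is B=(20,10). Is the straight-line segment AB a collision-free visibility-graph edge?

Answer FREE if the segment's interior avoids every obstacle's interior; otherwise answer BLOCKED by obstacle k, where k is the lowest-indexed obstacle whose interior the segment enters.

Obstacle 1 [(14,8) (16,1) (24,6) (17,10)]:
  edge (14,8)–(16,1): clear
  edge (16,1)–(24,6): clear
  edge (24,6)–(17,10): crosses AB
  edge (17,10)–(14,8): crosses AB
  → BLOCKED
Obstacle 2 [(0,20) (1,15) (7,15) (11,16) (9,18)]:
  edge (0,20)–(1,15): clear
  edge (1,15)–(7,15): clear
  edge (7,15)–(11,16): clear
  edge (11,16)–(9,18): clear
  edge (9,18)–(0,20): clear
  midpoint (11,9) outside
  → clear
Obstacle 3 [(2,6) (11,0) (11,10) (8,11)]:
  edge (2,6)–(11,0): clear
  edge (11,0)–(11,10): crosses AB
  edge (11,10)–(8,11): clear
  edge (8,11)–(2,6): crosses AB
  → BLOCKED

BLOCKED by obstacle 1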